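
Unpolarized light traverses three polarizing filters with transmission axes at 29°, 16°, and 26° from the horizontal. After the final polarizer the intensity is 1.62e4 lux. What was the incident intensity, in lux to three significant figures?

Unpolarized light through the first polarizer → I₁ = ½ I₀, now polarized at 29°.
I₂ = I₁ cos²(16° − 29°) = 0.5 I₀ · cos²(13°) = 0.4747 I₀.
I₃ = I₂ cos²(26° − 16°) = 0.4747 I₀ · cos²(10°) = 0.4604 I₀.
So 1.62e4 lux = 0.4604 I₀, giving I₀ = 1.62e4/0.4604 = 3.519e+04 lux.

I₀ ≈ 3.52e4 lux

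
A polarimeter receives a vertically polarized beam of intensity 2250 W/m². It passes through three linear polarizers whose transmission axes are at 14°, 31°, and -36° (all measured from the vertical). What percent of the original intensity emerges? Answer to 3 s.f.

I₁ = 2250 W/m² · cos²(14°) = 2118 W/m².
I₂ = I₁ · cos²(17°) = 2118 · 0.9145 = 1937 W/m².
I₃ = I₂ · cos²(67°) = 1937 · 0.1527 = 295.8 W/m².
That is 13.14% of the incident intensity.

≈ 13.1%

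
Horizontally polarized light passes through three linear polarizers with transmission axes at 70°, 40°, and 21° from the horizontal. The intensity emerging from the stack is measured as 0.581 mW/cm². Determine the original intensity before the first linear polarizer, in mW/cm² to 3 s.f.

By Malus's law, I₁ = I₀ cos²(70° − 0°) = I₀ cos²(70°) = 0.117 I₀.
I₂ = I₁ cos²(40° − 70°) = 0.117 I₀ · cos²(30°) = 0.08773 I₀.
I₃ = I₂ cos²(21° − 40°) = 0.08773 I₀ · cos²(19°) = 0.07843 I₀.
So 0.581 mW/cm² = 0.07843 I₀, giving I₀ = 0.581/0.07843 = 7.407 mW/cm².

I₀ ≈ 7.41 mW/cm²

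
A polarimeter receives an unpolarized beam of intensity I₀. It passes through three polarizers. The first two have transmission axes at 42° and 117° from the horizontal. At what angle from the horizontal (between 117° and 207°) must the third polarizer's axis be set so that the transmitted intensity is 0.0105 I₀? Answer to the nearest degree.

θ ≈ 173°

Unpolarized light through the first polarizer → I₁ = ½ I₀, now polarized at 42°.
I₂ = I₁ cos²(117° − 42°) = 0.5 I₀ · cos²(75°) = 0.03349 I₀.
Need I₃/I₀ = 0.0105, so cos²(θ − 117°) = 0.0105 / 0.03349 = 0.3135.
θ − 117° = arccos(√0.3135) = 56.0°, giving θ ≈ 117 + 56.0 = 173.0°.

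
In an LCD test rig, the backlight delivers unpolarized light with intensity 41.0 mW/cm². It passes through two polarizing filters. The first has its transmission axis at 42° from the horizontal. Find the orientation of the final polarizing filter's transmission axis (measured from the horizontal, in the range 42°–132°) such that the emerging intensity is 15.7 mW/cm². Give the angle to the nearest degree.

θ ≈ 71°

Unpolarized light through the first polarizer → I₁ = ½ I₀, now polarized at 42°.
Target fraction: 15.7 / 41.0 mW/cm² = 0.3829 of I₀.
Need I₂/I₀ = 0.3829, so cos²(θ − 42°) = 0.3829 / 0.5 = 0.7659.
θ − 42° = arccos(√0.7659) = 28.9°, giving θ ≈ 42 + 28.9 = 70.9°.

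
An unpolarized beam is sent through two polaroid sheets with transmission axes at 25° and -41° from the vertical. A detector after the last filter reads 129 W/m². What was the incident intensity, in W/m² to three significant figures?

Unpolarized light through the first polarizer → I₁ = ½ I₀, now polarized at 25°.
I₂ = I₁ cos²(-41° − 25°) = 0.5 I₀ · cos²(66°) = 0.08272 I₀.
So 129 W/m² = 0.08272 I₀, giving I₀ = 129/0.08272 = 1560 W/m².

I₀ ≈ 1560 W/m²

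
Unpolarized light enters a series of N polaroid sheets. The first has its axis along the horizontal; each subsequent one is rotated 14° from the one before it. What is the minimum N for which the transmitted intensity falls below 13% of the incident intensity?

N = 24

First polarizer halves the unpolarized light: factor 1/2.
Each further stage multiplies by cos²(14°) = 0.9415.
After N polarizers: T = 0.5·0.9415^(N−1). Require T < 0.13 ⇒ N−1 > ln(0.13/0.5)/ln(0.9415) = 22.34, so N−1 ≥ 23 and N = 24.
Check: N=24 gives T = 0.1249 < 0.13; N=23 gives T = 0.1327.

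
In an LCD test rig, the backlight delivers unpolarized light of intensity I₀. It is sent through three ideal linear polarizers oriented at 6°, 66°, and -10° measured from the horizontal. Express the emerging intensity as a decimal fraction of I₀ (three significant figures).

≈ 0.00732 I₀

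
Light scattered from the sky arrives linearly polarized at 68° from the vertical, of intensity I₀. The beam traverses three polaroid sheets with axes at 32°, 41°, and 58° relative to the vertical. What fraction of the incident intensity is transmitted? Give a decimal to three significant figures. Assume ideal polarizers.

I₁ = I₀ cos²(32° − 68°) = I₀ cos²(36°) = 0.6545 I₀.
I₂ = I₁ cos²(41° − 32°) = 0.6545 I₀ · cos²(9°) = 0.6385 I₀.
I₃ = I₂ cos²(58° − 41°) = 0.6385 I₀ · cos²(17°) = 0.5839 I₀.
Transmitted fraction = 0.5839.

≈ 0.584 I₀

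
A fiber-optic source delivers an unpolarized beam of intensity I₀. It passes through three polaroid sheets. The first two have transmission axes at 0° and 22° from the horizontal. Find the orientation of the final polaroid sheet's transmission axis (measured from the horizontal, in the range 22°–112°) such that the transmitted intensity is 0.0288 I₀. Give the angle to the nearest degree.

θ ≈ 97°

Unpolarized light through the first polarizer → I₁ = ½ I₀, now polarized at 0°.
I₂ = I₁ cos²(22° − 0°) = 0.5 I₀ · cos²(22°) = 0.4298 I₀.
Need I₃/I₀ = 0.0288, so cos²(θ − 22°) = 0.0288 / 0.4298 = 0.067.
θ − 22° = arccos(√0.067) = 75.0°, giving θ ≈ 22 + 75.0 = 97.0°.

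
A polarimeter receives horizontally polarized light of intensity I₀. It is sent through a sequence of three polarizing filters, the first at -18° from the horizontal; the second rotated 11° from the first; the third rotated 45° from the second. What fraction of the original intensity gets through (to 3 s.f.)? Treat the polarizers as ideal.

I₁ = I₀ cos²(-18° − 0°) = I₀ cos²(18°) = 0.9045 I₀.
I₂ = I₁ cos²(11°) = 0.9045 · 0.9636 I₀ = 0.8716 I₀.
I₃ = I₂ cos²(45°) = 0.8716 · 0.5 I₀ = 0.4358 I₀.
Transmitted fraction = 0.4358.

≈ 0.436 I₀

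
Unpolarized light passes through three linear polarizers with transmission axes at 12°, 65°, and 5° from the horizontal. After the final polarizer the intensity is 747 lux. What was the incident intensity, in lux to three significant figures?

I₀ ≈ 1.65e4 lux

Unpolarized light through the first polarizer → I₁ = ½ I₀, now polarized at 12°.
I₂ = I₁ cos²(65° − 12°) = 0.5 I₀ · cos²(53°) = 0.1811 I₀.
I₃ = I₂ cos²(5° − 65°) = 0.1811 I₀ · cos²(60°) = 0.04527 I₀.
So 747 lux = 0.04527 I₀, giving I₀ = 747/0.04527 = 1.65e+04 lux.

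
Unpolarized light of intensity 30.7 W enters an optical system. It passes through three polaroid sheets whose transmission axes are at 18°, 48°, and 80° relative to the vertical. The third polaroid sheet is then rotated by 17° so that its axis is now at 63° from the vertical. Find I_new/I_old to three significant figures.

I_new/I_old ≈ 1.30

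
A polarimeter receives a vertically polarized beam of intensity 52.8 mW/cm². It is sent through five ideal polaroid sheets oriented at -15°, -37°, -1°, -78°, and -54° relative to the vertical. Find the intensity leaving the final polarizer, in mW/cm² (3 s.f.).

I₁ = 52.8 mW/cm² · cos²(15°) = 49.26 mW/cm².
I₂ = I₁ · cos²(22°) = 49.26 · 0.8597 = 42.35 mW/cm².
I₃ = I₂ · cos²(36°) = 42.35 · 0.6545 = 27.72 mW/cm².
I₄ = I₃ · cos²(77°) = 27.72 · 0.0506 = 1.403 mW/cm².
I₅ = I₄ · cos²(24°) = 1.403 · 0.8346 = 1.171 mW/cm².

I ≈ 1.17 mW/cm²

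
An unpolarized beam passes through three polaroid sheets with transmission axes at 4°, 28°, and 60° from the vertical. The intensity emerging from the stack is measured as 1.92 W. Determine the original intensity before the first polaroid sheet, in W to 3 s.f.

Unpolarized light through the first polarizer → I₁ = ½ I₀, now polarized at 4°.
I₂ = I₁ cos²(28° − 4°) = 0.5 I₀ · cos²(24°) = 0.4173 I₀.
I₃ = I₂ cos²(60° − 28°) = 0.4173 I₀ · cos²(32°) = 0.3001 I₀.
So 1.92 W = 0.3001 I₀, giving I₀ = 1.92/0.3001 = 6.398 W.

I₀ ≈ 6.40 W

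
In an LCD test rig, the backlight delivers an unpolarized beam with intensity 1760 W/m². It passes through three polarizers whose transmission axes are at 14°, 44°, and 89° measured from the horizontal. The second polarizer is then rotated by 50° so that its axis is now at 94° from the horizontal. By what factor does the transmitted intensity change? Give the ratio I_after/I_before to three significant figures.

Before rotation:
Unpolarized light through the first polarizer → I₁ = ½ I₀, now polarized at 14°.
I₂ = I₁ cos²(44° − 14°) = 0.5 I₀ · cos²(30°) = 0.375 I₀.
I₃ = I₂ cos²(89° − 44°) = 0.375 I₀ · cos²(45°) = 0.1875 I₀.
After rotation:
Unpolarized light through the first polarizer → I₁ = ½ I₀, now polarized at 14°.
I₂ = I₁ cos²(94° − 14°) = 0.5 I₀ · cos²(80°) = 0.01508 I₀.
I₃ = I₂ cos²(89° − 94°) = 0.01508 I₀ · cos²(5°) = 0.01496 I₀.
Ratio = 0.01496 / 0.1875 = 0.0798.

I_new/I_old ≈ 0.0798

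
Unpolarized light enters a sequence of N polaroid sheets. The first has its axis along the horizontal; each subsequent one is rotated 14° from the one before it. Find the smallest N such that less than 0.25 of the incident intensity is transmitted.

N = 13

First polarizer halves the unpolarized light: factor 1/2.
Each further stage multiplies by cos²(14°) = 0.9415.
After N polarizers: T = 0.5·0.9415^(N−1). Require T < 0.25 ⇒ N−1 > ln(0.25/0.5)/ln(0.9415) = 11.49, so N−1 ≥ 12 and N = 13.
Check: N=13 gives T = 0.2425 < 0.25; N=12 gives T = 0.2575.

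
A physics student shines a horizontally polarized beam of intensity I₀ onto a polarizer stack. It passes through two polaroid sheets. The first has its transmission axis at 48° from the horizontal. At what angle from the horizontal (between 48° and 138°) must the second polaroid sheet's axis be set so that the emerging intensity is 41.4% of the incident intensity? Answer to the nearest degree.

By Malus's law, I₁ = I₀ cos²(48° − 0°) = I₀ cos²(48°) = 0.4477 I₀.
Need I₂/I₀ = 0.414, so cos²(θ − 48°) = 0.414 / 0.4477 = 0.9247.
θ − 48° = arccos(√0.9247) = 15.9°, giving θ ≈ 48 + 15.9 = 63.9°.

θ ≈ 64°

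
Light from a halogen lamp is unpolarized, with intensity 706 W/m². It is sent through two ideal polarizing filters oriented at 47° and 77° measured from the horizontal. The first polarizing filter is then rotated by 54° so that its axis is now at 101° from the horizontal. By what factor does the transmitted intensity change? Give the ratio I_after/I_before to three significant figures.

I_new/I_old ≈ 1.11

Before rotation:
Unpolarized light through the first polarizer → I₁ = ½ I₀, now polarized at 47°.
I₂ = I₁ cos²(77° − 47°) = 0.5 I₀ · cos²(30°) = 0.375 I₀.
After rotation:
Unpolarized light through the first polarizer → I₁ = ½ I₀, now polarized at 101°.
I₂ = I₁ cos²(77° − 101°) = 0.5 I₀ · cos²(24°) = 0.4173 I₀.
Ratio = 0.4173 / 0.375 = 1.113.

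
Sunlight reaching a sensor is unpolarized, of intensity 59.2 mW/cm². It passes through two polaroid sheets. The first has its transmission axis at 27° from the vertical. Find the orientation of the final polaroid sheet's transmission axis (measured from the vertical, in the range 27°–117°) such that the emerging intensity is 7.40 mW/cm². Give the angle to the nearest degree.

Unpolarized light through the first polarizer → I₁ = ½ I₀, now polarized at 27°.
Target fraction: 7.40 / 59.2 mW/cm² = 0.125 of I₀.
Need I₂/I₀ = 0.125, so cos²(θ − 27°) = 0.125 / 0.5 = 0.25.
θ − 27° = arccos(√0.25) = 60.0°, giving θ ≈ 27 + 60.0 = 87.0°.

θ ≈ 87°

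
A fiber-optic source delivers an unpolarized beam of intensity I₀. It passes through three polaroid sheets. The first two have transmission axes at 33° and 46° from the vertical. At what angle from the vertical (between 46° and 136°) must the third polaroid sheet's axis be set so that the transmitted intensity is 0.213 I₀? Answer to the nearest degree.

θ ≈ 94°

Unpolarized light through the first polarizer → I₁ = ½ I₀, now polarized at 33°.
I₂ = I₁ cos²(46° − 33°) = 0.5 I₀ · cos²(13°) = 0.4747 I₀.
Need I₃/I₀ = 0.213, so cos²(θ − 46°) = 0.213 / 0.4747 = 0.4487.
θ − 46° = arccos(√0.4487) = 47.9°, giving θ ≈ 46 + 47.9 = 93.9°.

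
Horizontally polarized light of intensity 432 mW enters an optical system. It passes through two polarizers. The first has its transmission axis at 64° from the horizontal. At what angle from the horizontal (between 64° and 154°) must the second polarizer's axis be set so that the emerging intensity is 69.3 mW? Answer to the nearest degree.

θ ≈ 88°

I₁ = I₀ cos²(64° − 0°) = I₀ cos²(64°) = 0.1922 I₀.
Target fraction: 69.3 / 432 mW = 0.1604 of I₀.
Need I₂/I₀ = 0.1604, so cos²(θ − 64°) = 0.1604 / 0.1922 = 0.8348.
θ − 64° = arccos(√0.8348) = 24.0°, giving θ ≈ 64 + 24.0 = 88.0°.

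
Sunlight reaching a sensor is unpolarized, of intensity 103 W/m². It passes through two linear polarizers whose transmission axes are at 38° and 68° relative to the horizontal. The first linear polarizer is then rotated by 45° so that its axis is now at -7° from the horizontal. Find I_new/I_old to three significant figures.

Before rotation:
Unpolarized light through the first polarizer → I₁ = ½ I₀, now polarized at 38°.
I₂ = I₁ cos²(68° − 38°) = 0.5 I₀ · cos²(30°) = 0.375 I₀.
After rotation:
Unpolarized light through the first polarizer → I₁ = ½ I₀, now polarized at -7°.
I₂ = I₁ cos²(68° + 7°) = 0.5 I₀ · cos²(75°) = 0.03349 I₀.
Ratio = 0.03349 / 0.375 = 0.08932.

I_new/I_old ≈ 0.0893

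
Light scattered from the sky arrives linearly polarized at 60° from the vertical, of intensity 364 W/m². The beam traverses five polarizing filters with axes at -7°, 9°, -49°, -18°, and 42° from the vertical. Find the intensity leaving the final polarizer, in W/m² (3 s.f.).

I ≈ 2.65 W/m²

I₁ = 364 W/m² · cos²(67°) = 55.57 W/m².
I₂ = I₁ · cos²(16°) = 55.57 · 0.924 = 51.35 W/m².
I₃ = I₂ · cos²(58°) = 51.35 · 0.2808 = 14.42 W/m².
I₄ = I₃ · cos²(31°) = 14.42 · 0.7347 = 10.59 W/m².
I₅ = I₄ · cos²(60°) = 10.59 · 0.25 = 2.649 W/m².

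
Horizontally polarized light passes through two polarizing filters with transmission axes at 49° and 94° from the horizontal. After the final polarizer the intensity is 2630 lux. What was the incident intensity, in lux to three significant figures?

I₀ ≈ 1.22e4 lux

I₁ = I₀ cos²(49° − 0°) = I₀ cos²(49°) = 0.4304 I₀.
I₂ = I₁ cos²(94° − 49°) = 0.4304 I₀ · cos²(45°) = 0.2152 I₀.
So 2630 lux = 0.2152 I₀, giving I₀ = 2630/0.2152 = 1.222e+04 lux.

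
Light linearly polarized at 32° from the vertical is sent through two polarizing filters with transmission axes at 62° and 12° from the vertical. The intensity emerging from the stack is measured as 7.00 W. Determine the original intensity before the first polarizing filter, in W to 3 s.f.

I₁ = I₀ cos²(62° − 32°) = I₀ cos²(30°) = 0.75 I₀.
I₂ = I₁ cos²(12° − 62°) = 0.75 I₀ · cos²(50°) = 0.3099 I₀.
So 7.00 W = 0.3099 I₀, giving I₀ = 7.00/0.3099 = 22.59 W.

I₀ ≈ 22.6 W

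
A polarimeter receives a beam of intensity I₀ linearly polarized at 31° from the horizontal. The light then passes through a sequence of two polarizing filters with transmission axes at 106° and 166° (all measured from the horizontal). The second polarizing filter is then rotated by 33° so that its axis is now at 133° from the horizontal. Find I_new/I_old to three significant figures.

Before rotation:
I₁ = I₀ cos²(106° − 31°) = I₀ cos²(75°) = 0.06699 I₀.
I₂ = I₁ cos²(166° − 106°) = 0.06699 I₀ · cos²(60°) = 0.01675 I₀.
After rotation:
I₁ = I₀ cos²(106° − 31°) = I₀ cos²(75°) = 0.06699 I₀.
I₂ = I₁ cos²(133° − 106°) = 0.06699 I₀ · cos²(27°) = 0.05318 I₀.
Ratio = 0.05318 / 0.01675 = 3.176.

I_new/I_old ≈ 3.18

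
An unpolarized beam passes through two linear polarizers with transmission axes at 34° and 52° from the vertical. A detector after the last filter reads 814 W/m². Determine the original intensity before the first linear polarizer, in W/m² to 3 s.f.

I₀ ≈ 1800 W/m²

Unpolarized light through the first polarizer → I₁ = ½ I₀, now polarized at 34°.
I₂ = I₁ cos²(52° − 34°) = 0.5 I₀ · cos²(18°) = 0.4523 I₀.
So 814 W/m² = 0.4523 I₀, giving I₀ = 814/0.4523 = 1800 W/m².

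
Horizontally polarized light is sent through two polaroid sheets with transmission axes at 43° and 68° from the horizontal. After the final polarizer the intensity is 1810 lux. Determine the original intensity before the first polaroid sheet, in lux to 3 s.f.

I₁ = I₀ cos²(43° − 0°) = I₀ cos²(43°) = 0.5349 I₀.
I₂ = I₁ cos²(68° − 43°) = 0.5349 I₀ · cos²(25°) = 0.4393 I₀.
So 1810 lux = 0.4393 I₀, giving I₀ = 1810/0.4393 = 4120 lux.

I₀ ≈ 4120 lux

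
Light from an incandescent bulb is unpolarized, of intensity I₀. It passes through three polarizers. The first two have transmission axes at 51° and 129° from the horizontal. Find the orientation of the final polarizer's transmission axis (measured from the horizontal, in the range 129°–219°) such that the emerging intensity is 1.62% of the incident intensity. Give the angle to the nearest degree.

Unpolarized light through the first polarizer → I₁ = ½ I₀, now polarized at 51°.
I₂ = I₁ cos²(129° − 51°) = 0.5 I₀ · cos²(78°) = 0.02161 I₀.
Need I₃/I₀ = 0.0162, so cos²(θ − 129°) = 0.0162 / 0.02161 = 0.7495.
θ − 129° = arccos(√0.7495) = 30.0°, giving θ ≈ 129 + 30.0 = 159.0°.

θ ≈ 159°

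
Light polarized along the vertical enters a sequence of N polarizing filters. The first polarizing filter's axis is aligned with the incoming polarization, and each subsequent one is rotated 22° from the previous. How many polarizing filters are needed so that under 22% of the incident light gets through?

N = 12

First polarizer is aligned with the polarization: full transmission.
Each further stage multiplies by cos²(22°) = 0.8597.
After N polarizers: T = 0.8597^(N−1). Require T < 0.22 ⇒ N−1 > ln(0.22)/ln(0.8597) = 10.01, so N−1 ≥ 11 and N = 12.
Check: N=12 gives T = 0.1895 < 0.22; N=11 gives T = 0.2205.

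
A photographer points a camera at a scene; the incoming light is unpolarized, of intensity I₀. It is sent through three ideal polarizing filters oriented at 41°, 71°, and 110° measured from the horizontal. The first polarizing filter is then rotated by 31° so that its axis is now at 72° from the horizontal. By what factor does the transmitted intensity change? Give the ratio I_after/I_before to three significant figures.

Before rotation:
Unpolarized light through the first polarizer → I₁ = ½ I₀, now polarized at 41°.
I₂ = I₁ cos²(71° − 41°) = 0.5 I₀ · cos²(30°) = 0.375 I₀.
I₃ = I₂ cos²(110° − 71°) = 0.375 I₀ · cos²(39°) = 0.2265 I₀.
After rotation:
Unpolarized light through the first polarizer → I₁ = ½ I₀, now polarized at 72°.
I₂ = I₁ cos²(71° − 72°) = 0.5 I₀ · cos²(1°) = 0.4998 I₀.
I₃ = I₂ cos²(110° − 71°) = 0.4998 I₀ · cos²(39°) = 0.3019 I₀.
Ratio = 0.3019 / 0.2265 = 1.333.

I_new/I_old ≈ 1.33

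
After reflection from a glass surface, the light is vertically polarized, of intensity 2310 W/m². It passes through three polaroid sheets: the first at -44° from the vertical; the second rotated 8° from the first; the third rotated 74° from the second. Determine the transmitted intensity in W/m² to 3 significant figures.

By Malus's law, I₁ = 2310 W/m² · cos²(44°) = 1195 W/m².
I₂ = I₁ · cos²(8°) = 1195 · 0.9806 = 1172 W/m².
I₃ = I₂ · cos²(74°) = 1172 · 0.07598 = 89.06 W/m².

I ≈ 89.1 W/m²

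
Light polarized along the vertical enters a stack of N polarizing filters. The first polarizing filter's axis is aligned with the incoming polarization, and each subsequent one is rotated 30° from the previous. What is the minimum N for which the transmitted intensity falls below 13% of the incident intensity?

N = 9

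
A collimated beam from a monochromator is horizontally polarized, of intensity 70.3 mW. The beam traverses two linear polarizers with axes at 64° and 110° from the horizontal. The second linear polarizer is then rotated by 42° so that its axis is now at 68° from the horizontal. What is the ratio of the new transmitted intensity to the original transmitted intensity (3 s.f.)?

Before rotation:
By Malus's law, I₁ = I₀ cos²(64° − 0°) = I₀ cos²(64°) = 0.1922 I₀.
I₂ = I₁ cos²(110° − 64°) = 0.1922 I₀ · cos²(46°) = 0.09273 I₀.
After rotation:
I₁ = I₀ cos²(64° − 0°) = I₀ cos²(64°) = 0.1922 I₀.
I₂ = I₁ cos²(68° − 64°) = 0.1922 I₀ · cos²(4°) = 0.1912 I₀.
Ratio = 0.1912 / 0.09273 = 2.062.

I_new/I_old ≈ 2.06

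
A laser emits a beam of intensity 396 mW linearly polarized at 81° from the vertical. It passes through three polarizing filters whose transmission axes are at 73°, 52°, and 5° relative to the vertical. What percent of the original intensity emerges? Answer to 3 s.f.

I₁ = 396 mW · cos²(8°) = 388.3 mW.
I₂ = I₁ · cos²(21°) = 388.3 · 0.8716 = 338.5 mW.
I₃ = I₂ · cos²(47°) = 338.5 · 0.4651 = 157.4 mW.
That is 39.75% of the incident intensity.

≈ 39.8%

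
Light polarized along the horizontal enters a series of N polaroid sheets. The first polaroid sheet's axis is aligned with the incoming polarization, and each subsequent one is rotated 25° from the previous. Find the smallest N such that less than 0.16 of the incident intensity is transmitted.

N = 11

First polarizer is aligned with the polarization: full transmission.
Each further stage multiplies by cos²(25°) = 0.8214.
After N polarizers: T = 0.8214^(N−1). Require T < 0.16 ⇒ N−1 > ln(0.16)/ln(0.8214) = 9.31, so N−1 ≥ 10 and N = 11.
Check: N=11 gives T = 0.1398 < 0.16; N=10 gives T = 0.1702.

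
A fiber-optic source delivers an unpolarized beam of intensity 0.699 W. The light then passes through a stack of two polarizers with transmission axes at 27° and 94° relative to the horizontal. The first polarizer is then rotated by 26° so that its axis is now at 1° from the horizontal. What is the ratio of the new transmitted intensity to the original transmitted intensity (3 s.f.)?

I_new/I_old ≈ 0.0179

Before rotation:
Unpolarized light through the first polarizer → I₁ = ½ I₀, now polarized at 27°.
I₂ = I₁ cos²(94° − 27°) = 0.5 I₀ · cos²(67°) = 0.07634 I₀.
After rotation:
Unpolarized light through the first polarizer → I₁ = ½ I₀, now polarized at 1°.
Angle between axes 1 and 2: 87°. I₂ = 0.5 I₀ · cos²(87°) = 0.00137 I₀.
Ratio = 0.00137 / 0.07634 = 0.01794.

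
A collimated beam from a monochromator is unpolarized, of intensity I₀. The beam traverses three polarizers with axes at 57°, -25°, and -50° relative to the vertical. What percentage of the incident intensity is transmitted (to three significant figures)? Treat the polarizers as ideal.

≈ 0.795%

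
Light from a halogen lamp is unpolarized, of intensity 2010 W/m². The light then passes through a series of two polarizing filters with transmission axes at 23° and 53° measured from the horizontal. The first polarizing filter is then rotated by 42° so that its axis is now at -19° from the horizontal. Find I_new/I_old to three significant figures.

I_new/I_old ≈ 0.127

Before rotation:
Unpolarized light through the first polarizer → I₁ = ½ I₀, now polarized at 23°.
I₂ = I₁ cos²(53° − 23°) = 0.5 I₀ · cos²(30°) = 0.375 I₀.
After rotation:
Unpolarized light through the first polarizer → I₁ = ½ I₀, now polarized at -19°.
I₂ = I₁ cos²(53° + 19°) = 0.5 I₀ · cos²(72°) = 0.04775 I₀.
Ratio = 0.04775 / 0.375 = 0.1273.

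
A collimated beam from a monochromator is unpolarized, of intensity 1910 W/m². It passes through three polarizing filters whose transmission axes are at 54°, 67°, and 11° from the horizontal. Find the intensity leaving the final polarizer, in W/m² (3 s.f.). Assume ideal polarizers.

Unpolarized light through the first polarizer → I₁ = 1910 W/m²/2 = 955 W/m², polarized at 54°.
I₂ = I₁ · cos²(13°) = 955 · 0.9494 = 906.7 W/m².
I₃ = I₂ · cos²(56°) = 906.7 · 0.3127 = 283.5 W/m².

I ≈ 284 W/m²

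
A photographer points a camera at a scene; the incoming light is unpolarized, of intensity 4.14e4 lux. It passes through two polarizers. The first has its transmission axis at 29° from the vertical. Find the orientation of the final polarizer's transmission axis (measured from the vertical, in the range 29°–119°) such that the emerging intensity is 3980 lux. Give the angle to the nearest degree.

Unpolarized light through the first polarizer → I₁ = ½ I₀, now polarized at 29°.
Target fraction: 3980 / 4.14e4 lux = 0.09614 of I₀.
Need I₂/I₀ = 0.09614, so cos²(θ − 29°) = 0.09614 / 0.5 = 0.1923.
θ − 29° = arccos(√0.1923) = 64.0°, giving θ ≈ 29 + 64.0 = 93.0°.

θ ≈ 93°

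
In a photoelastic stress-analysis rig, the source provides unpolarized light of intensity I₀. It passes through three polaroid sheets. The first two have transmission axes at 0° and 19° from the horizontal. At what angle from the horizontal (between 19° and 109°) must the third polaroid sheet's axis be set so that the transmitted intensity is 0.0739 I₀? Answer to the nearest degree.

θ ≈ 85°

Unpolarized light through the first polarizer → I₁ = ½ I₀, now polarized at 0°.
I₂ = I₁ cos²(19° − 0°) = 0.5 I₀ · cos²(19°) = 0.447 I₀.
Need I₃/I₀ = 0.0739, so cos²(θ − 19°) = 0.0739 / 0.447 = 0.1653.
θ − 19° = arccos(√0.1653) = 66.0°, giving θ ≈ 19 + 66.0 = 85.0°.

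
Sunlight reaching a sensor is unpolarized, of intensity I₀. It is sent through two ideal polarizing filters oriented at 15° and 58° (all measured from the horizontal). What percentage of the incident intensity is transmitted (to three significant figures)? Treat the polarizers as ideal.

≈ 26.7%

Unpolarized light through the first polarizer → I₁ = ½ I₀, now polarized at 15°.
I₂ = I₁ cos²(58° − 15°) = 0.5 I₀ · cos²(43°) = 0.2674 I₀.
That is 26.74% of the incident intensity.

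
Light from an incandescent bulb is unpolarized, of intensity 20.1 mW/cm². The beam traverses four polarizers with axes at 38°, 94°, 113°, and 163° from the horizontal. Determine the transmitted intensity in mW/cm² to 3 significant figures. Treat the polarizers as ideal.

Unpolarized light through the first polarizer → I₁ = 20.1 mW/cm²/2 = 10.05 mW/cm², polarized at 38°.
I₂ = I₁ · cos²(56°) = 10.05 · 0.3127 = 3.143 mW/cm².
I₃ = I₂ · cos²(19°) = 3.143 · 0.894 = 2.81 mW/cm².
I₄ = I₃ · cos²(50°) = 2.81 · 0.4132 = 1.161 mW/cm².

I ≈ 1.16 mW/cm²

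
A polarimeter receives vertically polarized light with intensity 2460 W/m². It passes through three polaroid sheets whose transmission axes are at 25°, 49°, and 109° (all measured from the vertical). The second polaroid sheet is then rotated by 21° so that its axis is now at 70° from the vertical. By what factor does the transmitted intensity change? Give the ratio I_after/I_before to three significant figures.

I_new/I_old ≈ 1.45

Before rotation:
I₁ = I₀ cos²(25° − 0°) = I₀ cos²(25°) = 0.8214 I₀.
I₂ = I₁ cos²(49° − 25°) = 0.8214 I₀ · cos²(24°) = 0.6855 I₀.
I₃ = I₂ cos²(109° − 49°) = 0.6855 I₀ · cos²(60°) = 0.1714 I₀.
After rotation:
I₁ = I₀ cos²(25° − 0°) = I₀ cos²(25°) = 0.8214 I₀.
I₂ = I₁ cos²(70° − 25°) = 0.8214 I₀ · cos²(45°) = 0.4107 I₀.
I₃ = I₂ cos²(109° − 70°) = 0.4107 I₀ · cos²(39°) = 0.248 I₀.
Ratio = 0.248 / 0.1714 = 1.447.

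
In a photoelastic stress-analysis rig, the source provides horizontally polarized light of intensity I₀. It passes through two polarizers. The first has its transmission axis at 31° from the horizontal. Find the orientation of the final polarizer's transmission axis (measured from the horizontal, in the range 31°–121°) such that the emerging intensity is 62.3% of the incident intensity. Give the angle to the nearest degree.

I₁ = I₀ cos²(31° − 0°) = I₀ cos²(31°) = 0.7347 I₀.
Need I₂/I₀ = 0.623, so cos²(θ − 31°) = 0.623 / 0.7347 = 0.8479.
θ − 31° = arccos(√0.8479) = 23.0°, giving θ ≈ 31 + 23.0 = 54.0°.

θ ≈ 54°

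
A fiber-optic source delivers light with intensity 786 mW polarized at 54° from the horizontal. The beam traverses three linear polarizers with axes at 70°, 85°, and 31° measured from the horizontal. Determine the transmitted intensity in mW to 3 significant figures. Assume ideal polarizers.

I ≈ 234 mW

I₁ = 786 mW · cos²(16°) = 726.3 mW.
I₂ = I₁ · cos²(15°) = 726.3 · 0.933 = 677.6 mW.
I₃ = I₂ · cos²(54°) = 677.6 · 0.3455 = 234.1 mW.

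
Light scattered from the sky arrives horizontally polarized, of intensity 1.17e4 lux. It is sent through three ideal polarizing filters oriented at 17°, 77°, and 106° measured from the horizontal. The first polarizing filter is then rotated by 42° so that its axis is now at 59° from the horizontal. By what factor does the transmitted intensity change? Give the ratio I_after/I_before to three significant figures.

Before rotation:
By Malus's law, I₁ = I₀ cos²(17° − 0°) = I₀ cos²(17°) = 0.9145 I₀.
I₂ = I₁ cos²(77° − 17°) = 0.9145 I₀ · cos²(60°) = 0.2286 I₀.
I₃ = I₂ cos²(106° − 77°) = 0.2286 I₀ · cos²(29°) = 0.1749 I₀.
After rotation:
I₁ = I₀ cos²(59° − 0°) = I₀ cos²(59°) = 0.2653 I₀.
I₂ = I₁ cos²(77° − 59°) = 0.2653 I₀ · cos²(18°) = 0.2399 I₀.
I₃ = I₂ cos²(106° − 77°) = 0.2399 I₀ · cos²(29°) = 0.1835 I₀.
Ratio = 0.1835 / 0.1749 = 1.049.

I_new/I_old ≈ 1.05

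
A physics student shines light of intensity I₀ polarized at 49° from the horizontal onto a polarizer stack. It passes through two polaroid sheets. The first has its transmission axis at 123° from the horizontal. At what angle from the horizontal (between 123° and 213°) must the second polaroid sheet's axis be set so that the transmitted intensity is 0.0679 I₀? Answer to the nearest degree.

θ ≈ 142°

By Malus's law, I₁ = I₀ cos²(123° − 49°) = I₀ cos²(74°) = 0.07598 I₀.
Need I₂/I₀ = 0.0679, so cos²(θ − 123°) = 0.0679 / 0.07598 = 0.8937.
θ − 123° = arccos(√0.8937) = 19.0°, giving θ ≈ 123 + 19.0 = 142.0°.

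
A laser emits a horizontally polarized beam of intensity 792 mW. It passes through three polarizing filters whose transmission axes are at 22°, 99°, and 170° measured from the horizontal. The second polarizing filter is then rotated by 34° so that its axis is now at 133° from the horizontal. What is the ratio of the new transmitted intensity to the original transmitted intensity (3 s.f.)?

I_new/I_old ≈ 15.3

Before rotation:
I₁ = I₀ cos²(22° − 0°) = I₀ cos²(22°) = 0.8597 I₀.
I₂ = I₁ cos²(99° − 22°) = 0.8597 I₀ · cos²(77°) = 0.0435 I₀.
I₃ = I₂ cos²(170° − 99°) = 0.0435 I₀ · cos²(71°) = 0.004611 I₀.
After rotation:
I₁ = I₀ cos²(22° − 0°) = I₀ cos²(22°) = 0.8597 I₀.
Angle between axes 1 and 2: 69°. I₂ = 0.8597 I₀ · cos²(69°) = 0.1104 I₀.
I₃ = I₂ cos²(170° − 133°) = 0.1104 I₀ · cos²(37°) = 0.07042 I₀.
Ratio = 0.07042 / 0.004611 = 15.27.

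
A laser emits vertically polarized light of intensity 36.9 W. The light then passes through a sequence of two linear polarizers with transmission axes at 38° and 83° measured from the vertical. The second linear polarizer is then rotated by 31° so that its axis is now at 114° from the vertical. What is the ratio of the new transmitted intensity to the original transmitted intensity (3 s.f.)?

Before rotation:
I₁ = I₀ cos²(38° − 0°) = I₀ cos²(38°) = 0.621 I₀.
I₂ = I₁ cos²(83° − 38°) = 0.621 I₀ · cos²(45°) = 0.3105 I₀.
After rotation:
I₁ = I₀ cos²(38° − 0°) = I₀ cos²(38°) = 0.621 I₀.
I₂ = I₁ cos²(114° − 38°) = 0.621 I₀ · cos²(76°) = 0.03634 I₀.
Ratio = 0.03634 / 0.3105 = 0.1171.

I_new/I_old ≈ 0.117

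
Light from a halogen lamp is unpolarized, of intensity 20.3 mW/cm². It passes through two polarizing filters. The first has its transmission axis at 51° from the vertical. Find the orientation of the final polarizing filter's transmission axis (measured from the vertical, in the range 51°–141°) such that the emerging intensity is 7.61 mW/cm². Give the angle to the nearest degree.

θ ≈ 81°

Unpolarized light through the first polarizer → I₁ = ½ I₀, now polarized at 51°.
Target fraction: 7.61 / 20.3 mW/cm² = 0.3749 of I₀.
Need I₂/I₀ = 0.3749, so cos²(θ − 51°) = 0.3749 / 0.5 = 0.7498.
θ − 51° = arccos(√0.7498) = 30.0°, giving θ ≈ 51 + 30.0 = 81.0°.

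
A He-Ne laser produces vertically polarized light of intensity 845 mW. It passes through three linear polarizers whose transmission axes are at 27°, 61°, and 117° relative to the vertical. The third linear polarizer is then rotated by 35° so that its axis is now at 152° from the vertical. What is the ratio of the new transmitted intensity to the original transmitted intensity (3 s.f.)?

I_new/I_old ≈ 0.000974

Before rotation:
I₁ = I₀ cos²(27° − 0°) = I₀ cos²(27°) = 0.7939 I₀.
I₂ = I₁ cos²(61° − 27°) = 0.7939 I₀ · cos²(34°) = 0.5456 I₀.
I₃ = I₂ cos²(117° − 61°) = 0.5456 I₀ · cos²(56°) = 0.1706 I₀.
After rotation:
I₁ = I₀ cos²(27° − 0°) = I₀ cos²(27°) = 0.7939 I₀.
I₂ = I₁ cos²(61° − 27°) = 0.7939 I₀ · cos²(34°) = 0.5456 I₀.
Angle between axes 2 and 3: 89°. I₃ = 0.5456 I₀ · cos²(89°) = 0.0001662 I₀.
Ratio = 0.0001662 / 0.1706 = 0.0009741.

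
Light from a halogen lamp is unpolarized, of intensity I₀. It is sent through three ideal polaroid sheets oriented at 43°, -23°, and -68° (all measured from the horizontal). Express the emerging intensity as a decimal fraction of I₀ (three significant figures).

Unpolarized light through the first polarizer → I₁ = ½ I₀, now polarized at 43°.
I₂ = I₁ cos²(-23° − 43°) = 0.5 I₀ · cos²(66°) = 0.08272 I₀.
I₃ = I₂ cos²(-68° + 23°) = 0.08272 I₀ · cos²(45°) = 0.04136 I₀.
Transmitted fraction = 0.04136.

≈ 0.0414 I₀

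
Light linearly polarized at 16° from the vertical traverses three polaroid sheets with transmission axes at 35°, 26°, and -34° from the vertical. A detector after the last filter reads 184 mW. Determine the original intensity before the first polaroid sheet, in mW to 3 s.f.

I₀ ≈ 844 mW

By Malus's law, I₁ = I₀ cos²(35° − 16°) = I₀ cos²(19°) = 0.894 I₀.
I₂ = I₁ cos²(26° − 35°) = 0.894 I₀ · cos²(9°) = 0.8721 I₀.
I₃ = I₂ cos²(-34° − 26°) = 0.8721 I₀ · cos²(60°) = 0.218 I₀.
So 184 mW = 0.218 I₀, giving I₀ = 184/0.218 = 843.9 mW.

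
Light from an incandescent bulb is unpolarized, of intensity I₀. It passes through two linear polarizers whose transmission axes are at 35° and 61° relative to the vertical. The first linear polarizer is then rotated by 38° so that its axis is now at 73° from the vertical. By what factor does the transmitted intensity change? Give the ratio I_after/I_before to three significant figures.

Before rotation:
Unpolarized light through the first polarizer → I₁ = ½ I₀, now polarized at 35°.
I₂ = I₁ cos²(61° − 35°) = 0.5 I₀ · cos²(26°) = 0.4039 I₀.
After rotation:
Unpolarized light through the first polarizer → I₁ = ½ I₀, now polarized at 73°.
I₂ = I₁ cos²(61° − 73°) = 0.5 I₀ · cos²(12°) = 0.4784 I₀.
Ratio = 0.4784 / 0.4039 = 1.184.

I_new/I_old ≈ 1.18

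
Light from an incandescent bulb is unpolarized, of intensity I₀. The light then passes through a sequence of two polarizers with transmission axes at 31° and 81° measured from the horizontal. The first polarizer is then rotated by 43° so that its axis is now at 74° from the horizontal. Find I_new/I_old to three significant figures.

Before rotation:
Unpolarized light through the first polarizer → I₁ = ½ I₀, now polarized at 31°.
I₂ = I₁ cos²(81° − 31°) = 0.5 I₀ · cos²(50°) = 0.2066 I₀.
After rotation:
Unpolarized light through the first polarizer → I₁ = ½ I₀, now polarized at 74°.
I₂ = I₁ cos²(81° − 74°) = 0.5 I₀ · cos²(7°) = 0.4926 I₀.
Ratio = 0.4926 / 0.2066 = 2.384.

I_new/I_old ≈ 2.38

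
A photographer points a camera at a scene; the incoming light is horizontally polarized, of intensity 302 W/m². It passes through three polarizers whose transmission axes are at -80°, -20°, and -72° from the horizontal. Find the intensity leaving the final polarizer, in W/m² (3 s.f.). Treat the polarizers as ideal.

I ≈ 0.863 W/m²

I₁ = 302 W/m² · cos²(80°) = 9.106 W/m².
I₂ = I₁ · cos²(60°) = 9.106 · 0.25 = 2.277 W/m².
I₃ = I₂ · cos²(52°) = 2.277 · 0.379 = 0.8629 W/m².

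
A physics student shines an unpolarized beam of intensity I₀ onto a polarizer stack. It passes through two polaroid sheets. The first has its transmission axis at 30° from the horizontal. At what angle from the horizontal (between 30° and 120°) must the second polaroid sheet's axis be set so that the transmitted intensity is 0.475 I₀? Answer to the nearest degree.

θ ≈ 43°

Unpolarized light through the first polarizer → I₁ = ½ I₀, now polarized at 30°.
Need I₂/I₀ = 0.475, so cos²(θ − 30°) = 0.475 / 0.5 = 0.95.
θ − 30° = arccos(√0.95) = 12.9°, giving θ ≈ 30 + 12.9 = 42.9°.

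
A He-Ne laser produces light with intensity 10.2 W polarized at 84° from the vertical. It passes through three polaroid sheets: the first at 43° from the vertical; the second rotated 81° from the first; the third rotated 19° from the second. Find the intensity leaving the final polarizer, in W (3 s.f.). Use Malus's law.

I ≈ 0.127 W

By Malus's law, I₁ = 10.2 W · cos²(41°) = 5.81 W.
I₂ = I₁ · cos²(81°) = 5.81 · 0.02447 = 0.1422 W.
I₃ = I₂ · cos²(19°) = 0.1422 · 0.894 = 0.1271 W.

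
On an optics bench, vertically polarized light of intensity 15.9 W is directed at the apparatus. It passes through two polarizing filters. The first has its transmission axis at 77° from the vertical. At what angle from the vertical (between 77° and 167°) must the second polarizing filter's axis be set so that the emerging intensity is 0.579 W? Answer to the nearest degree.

θ ≈ 109°

I₁ = I₀ cos²(77° − 0°) = I₀ cos²(77°) = 0.0506 I₀.
Target fraction: 0.579 / 15.9 W = 0.03642 of I₀.
Need I₂/I₀ = 0.03642, so cos²(θ − 77°) = 0.03642 / 0.0506 = 0.7196.
θ − 77° = arccos(√0.7196) = 32.0°, giving θ ≈ 77 + 32.0 = 109.0°.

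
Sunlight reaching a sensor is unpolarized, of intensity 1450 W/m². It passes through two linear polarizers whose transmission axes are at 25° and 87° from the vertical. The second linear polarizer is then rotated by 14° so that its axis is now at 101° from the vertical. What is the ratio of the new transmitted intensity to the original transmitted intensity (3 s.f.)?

Before rotation:
Unpolarized light through the first polarizer → I₁ = ½ I₀, now polarized at 25°.
I₂ = I₁ cos²(87° − 25°) = 0.5 I₀ · cos²(62°) = 0.1102 I₀.
After rotation:
Unpolarized light through the first polarizer → I₁ = ½ I₀, now polarized at 25°.
I₂ = I₁ cos²(101° − 25°) = 0.5 I₀ · cos²(76°) = 0.02926 I₀.
Ratio = 0.02926 / 0.1102 = 0.2655.

I_new/I_old ≈ 0.266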